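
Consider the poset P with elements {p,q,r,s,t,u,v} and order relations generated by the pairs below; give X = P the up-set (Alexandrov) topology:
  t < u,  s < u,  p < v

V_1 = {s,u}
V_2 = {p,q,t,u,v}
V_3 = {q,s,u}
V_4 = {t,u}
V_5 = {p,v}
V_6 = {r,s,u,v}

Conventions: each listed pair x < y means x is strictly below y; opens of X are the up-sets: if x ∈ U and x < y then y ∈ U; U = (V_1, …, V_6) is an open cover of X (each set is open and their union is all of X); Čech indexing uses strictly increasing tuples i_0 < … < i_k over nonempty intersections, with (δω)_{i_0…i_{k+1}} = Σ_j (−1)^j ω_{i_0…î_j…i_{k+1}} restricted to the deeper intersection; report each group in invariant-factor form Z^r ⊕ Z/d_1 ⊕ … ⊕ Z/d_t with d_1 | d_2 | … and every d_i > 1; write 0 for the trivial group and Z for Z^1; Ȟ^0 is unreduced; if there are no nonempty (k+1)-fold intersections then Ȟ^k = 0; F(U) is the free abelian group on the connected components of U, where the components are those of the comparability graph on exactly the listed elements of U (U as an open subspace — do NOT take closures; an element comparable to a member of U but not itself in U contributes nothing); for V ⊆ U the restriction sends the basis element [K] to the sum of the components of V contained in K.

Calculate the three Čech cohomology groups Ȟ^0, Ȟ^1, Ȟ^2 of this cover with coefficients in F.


nonempty intersections:
  V12={u} V13={s,u} V14={u} V16={s,u} V23={q,u} V24={t,u} V25={p,v} V26={u,v} V34={u} V36={s,u} V46={u} V56={v}
  V123={u} V124={u} V126={u} V134={u} V136={s,u} V146={u} V234={u} V236={u} V246={u} V256={v} V346={u}
  V1234={u} V1236={u} V1246={u} V1346={u} V2346={u}
  V12346={u}
components per intersection:
  V1: {s,u}
  V2: {p,v} {q} {t,u}
  V3: {q} {s,u}
  V4: {t,u}
  V5: {p,v}
  V6: {r} {s,u} {v}
  V12: {u}
  V13: {s,u}
  V14: {u}
  V16: {s,u}
  V23: {q} {u}
  V24: {t,u}
  V25: {p,v}
  V26: {u} {v}
  V34: {u}
  V36: {s,u}
  V46: {u}
  V56: {v}
  V123: {u}
  V124: {u}
  V126: {u}
  V134: {u}
  V136: {s,u}
  V146: {u}
  V234: {u}
  V236: {u}
  V246: {u}
  V256: {v}
  V346: {u}
  V1234: {u}
  V1236: {u}
  V1246: {u}
  V1346: {u}
  V2346: {u}
  V12346: {u}
C dims 11,14,11,5; δ0: rk 7, SNF 1^7; δ1: rk 7, SNF 1^7; δ2: rk 4, SNF 1^4
Ȟ^0: (11−7)−0=4 ⇒ Z^4
Ȟ^1: (14−7)−7=0 ⇒ 0
Ȟ^2: (11−4)−7=0 ⇒ 0

Ȟ^0 ≅ Z^4, Ȟ^1 ≅ 0 and Ȟ^2 ≅ 0


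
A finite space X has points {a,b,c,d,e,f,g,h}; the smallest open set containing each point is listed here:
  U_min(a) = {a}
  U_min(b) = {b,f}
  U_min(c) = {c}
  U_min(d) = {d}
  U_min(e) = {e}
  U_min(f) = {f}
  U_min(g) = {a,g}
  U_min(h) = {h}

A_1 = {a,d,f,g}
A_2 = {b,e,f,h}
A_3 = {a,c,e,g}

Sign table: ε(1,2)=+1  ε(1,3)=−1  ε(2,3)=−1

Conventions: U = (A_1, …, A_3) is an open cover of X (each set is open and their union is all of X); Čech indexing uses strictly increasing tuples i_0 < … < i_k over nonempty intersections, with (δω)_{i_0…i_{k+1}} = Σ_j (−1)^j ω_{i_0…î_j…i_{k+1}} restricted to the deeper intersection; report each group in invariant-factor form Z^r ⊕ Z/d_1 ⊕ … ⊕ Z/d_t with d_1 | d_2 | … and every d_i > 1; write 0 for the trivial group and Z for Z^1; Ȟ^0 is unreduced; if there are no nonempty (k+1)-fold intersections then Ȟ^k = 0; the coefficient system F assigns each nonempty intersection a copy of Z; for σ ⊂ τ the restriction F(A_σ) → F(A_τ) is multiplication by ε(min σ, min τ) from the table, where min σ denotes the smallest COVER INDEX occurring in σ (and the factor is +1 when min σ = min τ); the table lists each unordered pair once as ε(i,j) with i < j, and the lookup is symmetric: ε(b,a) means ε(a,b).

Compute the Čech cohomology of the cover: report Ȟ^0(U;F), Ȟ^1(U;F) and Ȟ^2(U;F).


Ȟ^0 = Z, Ȟ^1 = Z and Ȟ^2 = 0

nerve of the cover:
  A12={f} A13={a,g} A23={e}
C dims 3,3; δ0: rk 2, SNF 1^2
Ȟ^0 = (3 − 2) − 0 = 1, so Ȟ^0 ≅ Z
Ȟ^1 = (3 − 0) − 2 = 1, so Ȟ^1 ≅ Z
Ȟ^2 = (0 − 0) − 0 = 0, so Ȟ^2 ≅ 0


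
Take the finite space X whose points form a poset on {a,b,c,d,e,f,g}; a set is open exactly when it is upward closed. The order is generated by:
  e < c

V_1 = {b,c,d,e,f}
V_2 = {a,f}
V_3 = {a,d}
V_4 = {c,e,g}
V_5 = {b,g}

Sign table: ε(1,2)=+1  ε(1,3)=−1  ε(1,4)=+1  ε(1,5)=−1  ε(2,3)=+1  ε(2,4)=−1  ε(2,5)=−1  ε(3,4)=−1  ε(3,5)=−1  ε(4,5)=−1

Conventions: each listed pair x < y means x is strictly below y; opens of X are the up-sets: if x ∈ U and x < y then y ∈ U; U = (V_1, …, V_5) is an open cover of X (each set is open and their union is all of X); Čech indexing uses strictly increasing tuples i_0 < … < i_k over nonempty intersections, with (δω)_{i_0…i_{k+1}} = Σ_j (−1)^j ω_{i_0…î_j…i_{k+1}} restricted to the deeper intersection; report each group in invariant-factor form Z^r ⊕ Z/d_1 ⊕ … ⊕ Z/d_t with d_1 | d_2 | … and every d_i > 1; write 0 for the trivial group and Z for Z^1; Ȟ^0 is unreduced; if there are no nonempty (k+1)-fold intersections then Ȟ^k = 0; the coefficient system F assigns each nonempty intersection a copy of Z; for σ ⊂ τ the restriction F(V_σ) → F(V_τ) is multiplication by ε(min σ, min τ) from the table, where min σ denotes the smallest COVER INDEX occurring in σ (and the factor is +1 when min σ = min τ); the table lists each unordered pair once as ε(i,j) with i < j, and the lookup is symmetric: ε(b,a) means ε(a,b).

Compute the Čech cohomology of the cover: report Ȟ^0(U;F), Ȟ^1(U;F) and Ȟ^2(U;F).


nonempty intersections:
  V12={f} V13={d} V14={c,e} V15={b} V23={a} V45={g}
C dims 5,6; δ0: rk 5, SNF 1^4·2
Ȟ^0: (5−5)−0=0 ⇒ 0
Ȟ^1: (6−0)−5=1 plus torsion [2] ⇒ Z ⊕ Z/2
Ȟ^2: (0−0)−0=0 ⇒ 0

Ȟ^0 = 0, Ȟ^1 = Z ⊕ Z/2, Ȟ^2 = 0


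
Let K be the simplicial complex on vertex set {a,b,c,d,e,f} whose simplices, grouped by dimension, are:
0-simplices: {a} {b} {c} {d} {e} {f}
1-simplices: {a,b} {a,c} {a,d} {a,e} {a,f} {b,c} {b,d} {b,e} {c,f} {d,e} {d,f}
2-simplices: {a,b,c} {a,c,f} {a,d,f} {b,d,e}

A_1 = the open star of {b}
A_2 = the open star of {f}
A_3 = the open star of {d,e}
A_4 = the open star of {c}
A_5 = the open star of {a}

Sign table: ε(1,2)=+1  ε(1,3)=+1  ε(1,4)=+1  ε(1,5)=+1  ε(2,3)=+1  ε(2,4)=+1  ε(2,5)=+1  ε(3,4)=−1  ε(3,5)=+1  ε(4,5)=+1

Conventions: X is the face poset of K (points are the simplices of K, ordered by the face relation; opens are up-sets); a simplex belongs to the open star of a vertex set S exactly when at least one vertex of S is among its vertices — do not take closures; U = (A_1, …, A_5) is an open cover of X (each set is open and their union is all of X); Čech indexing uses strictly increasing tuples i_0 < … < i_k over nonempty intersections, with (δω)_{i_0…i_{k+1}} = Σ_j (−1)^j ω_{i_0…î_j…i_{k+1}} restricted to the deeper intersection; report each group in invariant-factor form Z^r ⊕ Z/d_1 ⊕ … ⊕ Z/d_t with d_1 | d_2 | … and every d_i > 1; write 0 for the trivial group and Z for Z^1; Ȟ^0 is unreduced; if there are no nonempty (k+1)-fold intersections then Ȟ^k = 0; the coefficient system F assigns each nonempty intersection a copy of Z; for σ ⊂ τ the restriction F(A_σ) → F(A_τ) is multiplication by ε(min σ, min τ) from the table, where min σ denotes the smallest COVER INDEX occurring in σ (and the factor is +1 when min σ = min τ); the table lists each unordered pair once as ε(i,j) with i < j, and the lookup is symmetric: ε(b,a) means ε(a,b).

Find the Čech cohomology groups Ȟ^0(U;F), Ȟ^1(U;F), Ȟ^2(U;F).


nerve simplices:
  A1={{b},{a,b},{b,c},{b,d},{b,e},{a,b,c},{b,d,e}} A2={{f},{a,f},{c,f},{d,f},{a,c,f},{a,d,f}} A3={{d},{e},{a,d},{a,e},{b,d},{b,e},{d,e},{d,f},{a,d,f},{b,d,e}} A4={{c},{a,c},{b,c},{c,f},{a,b,c},{a,c,f}} A5={{a},{a,b},{a,c},{a,d},{a,e},{a,f},{a,b,c},{a,c,f},{a,d,f}}
  A13={{b,d},{b,e},{b,d,e}} A14={{b,c},{a,b,c}} A15={{a,b},{a,b,c}} A23={{d,f},{a,d,f}} A24={{c,f},{a,c,f}} A25={{a,f},{a,c,f},{a,d,f}} A35={{a,d},{a,e},{a,d,f}} A45={{a,c},{a,b,c},{a,c,f}}
  A145={{a,b,c}} A235={{a,d,f}} A245={{a,c,f}}
C dims 5,8,3; δ0: rk 4, SNF 1^4; δ1: rk 3, SNF 1^3
degree 0: 5−4−0 = 1 → Ȟ^0 ≅ Z
degree 1: 8−3−4 = 1 → Ȟ^1 ≅ Z
degree 2: 3−0−3 = 0 → Ȟ^2 ≅ 0

Ȟ^0 = Z, Ȟ^1 = Z and Ȟ^2 = 0


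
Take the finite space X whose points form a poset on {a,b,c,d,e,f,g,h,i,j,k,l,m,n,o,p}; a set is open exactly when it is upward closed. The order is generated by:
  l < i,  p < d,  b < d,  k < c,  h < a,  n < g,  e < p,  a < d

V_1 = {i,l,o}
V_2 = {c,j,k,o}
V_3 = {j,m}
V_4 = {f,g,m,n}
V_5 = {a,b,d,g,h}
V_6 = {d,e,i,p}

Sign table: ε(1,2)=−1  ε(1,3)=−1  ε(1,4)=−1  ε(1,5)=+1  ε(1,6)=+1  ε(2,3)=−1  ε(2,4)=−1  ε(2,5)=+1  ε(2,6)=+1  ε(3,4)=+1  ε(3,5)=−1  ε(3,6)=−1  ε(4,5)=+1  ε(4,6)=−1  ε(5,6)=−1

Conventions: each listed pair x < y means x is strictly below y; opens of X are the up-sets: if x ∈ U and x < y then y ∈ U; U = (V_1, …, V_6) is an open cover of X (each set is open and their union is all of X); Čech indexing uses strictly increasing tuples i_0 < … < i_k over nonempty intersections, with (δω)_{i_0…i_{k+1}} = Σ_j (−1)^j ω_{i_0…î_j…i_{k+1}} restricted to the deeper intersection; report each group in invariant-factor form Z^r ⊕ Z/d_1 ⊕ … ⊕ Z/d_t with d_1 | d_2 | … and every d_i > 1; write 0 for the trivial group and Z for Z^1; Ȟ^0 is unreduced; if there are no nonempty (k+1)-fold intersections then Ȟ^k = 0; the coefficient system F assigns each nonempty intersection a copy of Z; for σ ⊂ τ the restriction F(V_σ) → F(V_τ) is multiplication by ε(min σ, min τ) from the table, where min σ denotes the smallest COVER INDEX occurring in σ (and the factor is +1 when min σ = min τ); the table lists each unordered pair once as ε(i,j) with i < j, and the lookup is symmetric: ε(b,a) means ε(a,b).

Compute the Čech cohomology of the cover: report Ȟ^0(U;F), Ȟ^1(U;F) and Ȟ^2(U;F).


nerve simplices:
  V12={o} V16={i} V23={j} V34={m} V45={g} V56={d}
C dims 6,6; δ0: rk 6, SNF 1^5·2
degree 0: 6−6−0 = 0 → Ȟ^0 ≅ 0
degree 1: 6−0−6 = 0 plus torsion [2] → Ȟ^1 ≅ Z/2
degree 2: 0−0−0 = 0 → Ȟ^2 ≅ 0

Ȟ^0 = 0, Ȟ^1 = Z/2 and Ȟ^2 = 0


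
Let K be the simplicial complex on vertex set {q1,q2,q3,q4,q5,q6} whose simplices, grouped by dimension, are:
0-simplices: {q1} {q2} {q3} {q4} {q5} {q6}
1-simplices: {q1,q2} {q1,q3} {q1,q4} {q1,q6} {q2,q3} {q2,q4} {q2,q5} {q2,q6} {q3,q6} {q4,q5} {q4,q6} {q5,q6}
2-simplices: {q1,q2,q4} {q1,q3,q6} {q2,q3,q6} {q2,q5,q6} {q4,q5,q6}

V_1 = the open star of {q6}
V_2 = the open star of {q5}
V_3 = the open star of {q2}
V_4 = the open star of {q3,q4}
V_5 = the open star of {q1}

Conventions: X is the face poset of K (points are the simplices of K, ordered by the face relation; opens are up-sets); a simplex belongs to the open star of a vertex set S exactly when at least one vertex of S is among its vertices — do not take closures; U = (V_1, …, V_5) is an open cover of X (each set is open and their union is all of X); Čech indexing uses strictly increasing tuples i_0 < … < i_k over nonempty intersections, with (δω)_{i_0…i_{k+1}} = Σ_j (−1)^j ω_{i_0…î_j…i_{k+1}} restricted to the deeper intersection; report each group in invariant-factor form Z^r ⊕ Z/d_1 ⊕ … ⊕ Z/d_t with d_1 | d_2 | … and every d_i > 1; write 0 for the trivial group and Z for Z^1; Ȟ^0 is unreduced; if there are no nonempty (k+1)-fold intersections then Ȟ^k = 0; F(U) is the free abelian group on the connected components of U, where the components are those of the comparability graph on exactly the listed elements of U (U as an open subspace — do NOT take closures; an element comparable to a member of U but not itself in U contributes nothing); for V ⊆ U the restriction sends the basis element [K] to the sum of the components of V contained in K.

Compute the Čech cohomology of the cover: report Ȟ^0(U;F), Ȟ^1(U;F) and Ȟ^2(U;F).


Ȟ^0 ≅ Z, Ȟ^1 ≅ Z^2 and Ȟ^2 ≅ 0

nerve simplices:
  V1={{q6},{q1,q6},{q2,q6},{q3,q6},{q4,q6},{q5,q6},{q1,q3,q6},{q2,q3,q6},{q2,q5,q6},{q4,q5,q6}} V2={{q5},{q2,q5},{q4,q5},{q5,q6},{q2,q5,q6},{q4,q5,q6}} V3={{q2},{q1,q2},{q2,q3},{q2,q4},{q2,q5},{q2,q6},{q1,q2,q4},{q2,q3,q6},{q2,q5,q6}} V4={{q3},{q4},{q1,q3},{q1,q4},{q2,q3},{q2,q4},{q3,q6},{q4,q5},{q4,q6},{q1,q2,q4},{q1,q3,q6},{q2,q3,q6},{q4,q5,q6}} V5={{q1},{q1,q2},{q1,q3},{q1,q4},{q1,q6},{q1,q2,q4},{q1,q3,q6}}
  V12={{q5,q6},{q2,q5,q6},{q4,q5,q6}} V13={{q2,q6},{q2,q3,q6},{q2,q5,q6}} V14={{q3,q6},{q4,q6},{q1,q3,q6},{q2,q3,q6},{q4,q5,q6}} V15={{q1,q6},{q1,q3,q6}} V23={{q2,q5},{q2,q5,q6}} V24={{q4,q5},{q4,q5,q6}} V34={{q2,q3},{q2,q4},{q1,q2,q4},{q2,q3,q6}} V35={{q1,q2},{q1,q2,q4}} V45={{q1,q3},{q1,q4},{q1,q2,q4},{q1,q3,q6}}
  V123={{q2,q5,q6}} V124={{q4,q5,q6}} V134={{q2,q3,q6}} V145={{q1,q3,q6}} V345={{q1,q2,q4}}
components per intersection:
  V1: {{q6},{q1,q6},{q2,q6},{q3,q6},{q4,q6},{q5,q6},{q1,q3,q6},{q2,q3,q6},{q2,q5,q6},{q4,q5,q6}}
  V2: {{q5},{q2,q5},{q4,q5},{q5,q6},{q2,q5,q6},{q4,q5,q6}}
  V3: {{q2},{q1,q2},{q2,q3},{q2,q4},{q2,q5},{q2,q6},{q1,q2,q4},{q2,q3,q6},{q2,q5,q6}}
  V4: {{q3},{q1,q3},{q2,q3},{q3,q6},{q1,q3,q6},{q2,q3,q6}} {{q4},{q1,q4},{q2,q4},{q4,q5},{q4,q6},{q1,q2,q4},{q4,q5,q6}}
  V5: {{q1},{q1,q2},{q1,q3},{q1,q4},{q1,q6},{q1,q2,q4},{q1,q3,q6}}
  V12: {{q5,q6},{q2,q5,q6},{q4,q5,q6}}
  V13: {{q2,q6},{q2,q3,q6},{q2,q5,q6}}
  V14: {{q3,q6},{q1,q3,q6},{q2,q3,q6}} {{q4,q6},{q4,q5,q6}}
  V15: {{q1,q6},{q1,q3,q6}}
  V23: {{q2,q5},{q2,q5,q6}}
  V24: {{q4,q5},{q4,q5,q6}}
  V34: {{q2,q3},{q2,q3,q6}} {{q2,q4},{q1,q2,q4}}
  V35: {{q1,q2},{q1,q2,q4}}
  V45: {{q1,q3},{q1,q3,q6}} {{q1,q4},{q1,q2,q4}}
  V123: {{q2,q5,q6}}
  V124: {{q4,q5,q6}}
  V134: {{q2,q3,q6}}
  V145: {{q1,q3,q6}}
  V345: {{q1,q2,q4}}
C dims 6,12,5; δ0: rk 5, SNF 1^5; δ1: rk 5, SNF 1^5
degree 0: 6−5−0 = 1 → Ȟ^0 ≅ Z
degree 1: 12−5−5 = 2 → Ȟ^1 ≅ Z^2
degree 2: 5−0−5 = 0 → Ȟ^2 ≅ 0


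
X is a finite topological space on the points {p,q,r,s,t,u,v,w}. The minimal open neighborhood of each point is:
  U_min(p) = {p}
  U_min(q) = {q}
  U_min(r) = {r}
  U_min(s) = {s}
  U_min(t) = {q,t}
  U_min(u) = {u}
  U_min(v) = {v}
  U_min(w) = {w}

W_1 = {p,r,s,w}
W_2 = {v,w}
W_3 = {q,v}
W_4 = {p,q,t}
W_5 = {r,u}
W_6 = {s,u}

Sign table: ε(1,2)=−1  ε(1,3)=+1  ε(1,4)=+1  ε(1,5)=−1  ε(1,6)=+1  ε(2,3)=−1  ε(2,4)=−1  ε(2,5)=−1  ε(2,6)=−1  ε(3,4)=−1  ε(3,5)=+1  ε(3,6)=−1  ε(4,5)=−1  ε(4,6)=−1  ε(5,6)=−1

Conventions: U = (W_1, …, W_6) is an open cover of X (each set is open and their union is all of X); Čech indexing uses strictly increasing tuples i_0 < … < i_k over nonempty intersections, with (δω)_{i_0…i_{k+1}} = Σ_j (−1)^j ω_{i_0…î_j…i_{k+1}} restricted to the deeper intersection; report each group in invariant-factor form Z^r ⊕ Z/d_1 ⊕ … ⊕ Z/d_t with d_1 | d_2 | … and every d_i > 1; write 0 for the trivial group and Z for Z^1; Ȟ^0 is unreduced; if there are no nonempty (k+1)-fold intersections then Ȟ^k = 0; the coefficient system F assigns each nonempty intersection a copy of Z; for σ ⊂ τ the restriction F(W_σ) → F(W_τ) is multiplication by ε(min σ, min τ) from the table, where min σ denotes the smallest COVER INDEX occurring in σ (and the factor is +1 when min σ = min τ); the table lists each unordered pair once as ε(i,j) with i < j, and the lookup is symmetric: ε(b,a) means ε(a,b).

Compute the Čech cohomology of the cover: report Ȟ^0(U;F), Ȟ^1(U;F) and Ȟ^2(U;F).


Ȟ^0(U;F) ≅ 0, Ȟ^1(U;F) ≅ Z ⊕ Z/2 and Ȟ^2(U;F) ≅ 0

nonempty intersections:
  W12={w} W14={p} W15={r} W16={s} W23={v} W34={q} W56={u}
C dims 6,7; δ0: rk 6, SNF 1^5·2
Ȟ^0: (6−6)−0=0 ⇒ 0
Ȟ^1: (7−0)−6=1 plus torsion [2] ⇒ Z ⊕ Z/2
Ȟ^2: (0−0)−0=0 ⇒ 0


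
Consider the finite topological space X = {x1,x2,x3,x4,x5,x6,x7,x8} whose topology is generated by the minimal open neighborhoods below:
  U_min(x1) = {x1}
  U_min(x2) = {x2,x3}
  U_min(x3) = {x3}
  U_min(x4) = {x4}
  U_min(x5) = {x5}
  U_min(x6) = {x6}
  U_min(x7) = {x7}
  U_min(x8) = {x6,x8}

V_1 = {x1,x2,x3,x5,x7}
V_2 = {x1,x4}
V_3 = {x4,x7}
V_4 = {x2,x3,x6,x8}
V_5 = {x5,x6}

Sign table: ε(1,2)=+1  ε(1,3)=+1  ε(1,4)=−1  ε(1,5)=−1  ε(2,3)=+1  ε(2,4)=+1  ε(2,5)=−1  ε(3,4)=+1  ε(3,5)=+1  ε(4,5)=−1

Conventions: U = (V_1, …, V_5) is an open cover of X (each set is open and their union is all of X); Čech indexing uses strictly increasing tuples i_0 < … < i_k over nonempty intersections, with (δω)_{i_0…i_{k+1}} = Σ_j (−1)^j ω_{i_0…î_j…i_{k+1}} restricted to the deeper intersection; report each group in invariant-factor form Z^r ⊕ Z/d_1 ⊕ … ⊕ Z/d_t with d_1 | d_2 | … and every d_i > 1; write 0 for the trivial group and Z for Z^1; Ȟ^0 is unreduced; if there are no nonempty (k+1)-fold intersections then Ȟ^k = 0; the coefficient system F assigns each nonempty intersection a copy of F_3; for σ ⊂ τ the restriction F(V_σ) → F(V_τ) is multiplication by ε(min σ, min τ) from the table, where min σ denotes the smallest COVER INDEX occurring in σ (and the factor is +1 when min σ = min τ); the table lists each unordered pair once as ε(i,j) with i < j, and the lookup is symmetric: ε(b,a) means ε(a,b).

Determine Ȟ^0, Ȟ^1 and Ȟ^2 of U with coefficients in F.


nerve simplices:
  V12={x1} V13={x7} V14={x2,x3} V15={x5} V23={x4} V45={x6}
C dims 5,6; δ0: rk_F3 5
degree 0: 5−5−0 = 0 → Ȟ^0 ≅ 0
degree 1: 6−0−5 = 1 → Ȟ^1 ≅ Z/3
degree 2: 0−0−0 = 0 → Ȟ^2 ≅ 0

Ȟ^0(U;F) ≅ 0, Ȟ^1(U;F) ≅ Z/3, Ȟ^2(U;F) ≅ 0


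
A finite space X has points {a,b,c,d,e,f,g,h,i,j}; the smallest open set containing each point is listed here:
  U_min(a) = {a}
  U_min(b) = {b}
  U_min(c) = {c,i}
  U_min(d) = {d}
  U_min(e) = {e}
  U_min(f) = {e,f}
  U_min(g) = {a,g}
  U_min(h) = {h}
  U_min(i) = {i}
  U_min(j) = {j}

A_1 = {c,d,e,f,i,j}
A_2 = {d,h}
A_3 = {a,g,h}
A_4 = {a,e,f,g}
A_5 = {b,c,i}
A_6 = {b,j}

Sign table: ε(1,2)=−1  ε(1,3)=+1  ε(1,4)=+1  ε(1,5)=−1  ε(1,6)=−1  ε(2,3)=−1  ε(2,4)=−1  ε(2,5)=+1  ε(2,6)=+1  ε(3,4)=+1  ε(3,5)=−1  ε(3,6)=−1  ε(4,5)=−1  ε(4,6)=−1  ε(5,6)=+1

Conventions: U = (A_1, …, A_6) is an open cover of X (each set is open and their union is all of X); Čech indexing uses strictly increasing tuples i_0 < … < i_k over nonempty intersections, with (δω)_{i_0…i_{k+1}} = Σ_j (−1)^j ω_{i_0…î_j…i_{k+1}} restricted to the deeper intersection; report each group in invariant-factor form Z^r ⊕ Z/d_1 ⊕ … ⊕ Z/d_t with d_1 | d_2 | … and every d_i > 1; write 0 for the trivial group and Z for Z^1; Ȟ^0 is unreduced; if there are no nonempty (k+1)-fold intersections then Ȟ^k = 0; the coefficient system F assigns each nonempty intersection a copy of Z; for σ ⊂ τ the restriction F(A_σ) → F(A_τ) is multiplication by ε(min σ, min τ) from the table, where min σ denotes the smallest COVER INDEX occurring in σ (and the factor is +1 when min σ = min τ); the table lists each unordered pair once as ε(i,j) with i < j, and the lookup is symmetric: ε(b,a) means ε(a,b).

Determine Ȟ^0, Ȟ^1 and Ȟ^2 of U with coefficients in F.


cover nerve:
  A12={d} A14={e,f} A15={c,i} A16={j} A23={h} A34={a,g} A56={b}
C dims 6,7; δ0: rk 5, SNF 1^5
Ȟ^0: (6−5)−0=1 ⇒ Z
Ȟ^1: (7−0)−5=2 ⇒ Z^2
Ȟ^2: (0−0)−0=0 ⇒ 0

Ȟ^0(U;F) ≅ Z, Ȟ^1(U;F) ≅ Z^2, Ȟ^2(U;F) ≅ 0


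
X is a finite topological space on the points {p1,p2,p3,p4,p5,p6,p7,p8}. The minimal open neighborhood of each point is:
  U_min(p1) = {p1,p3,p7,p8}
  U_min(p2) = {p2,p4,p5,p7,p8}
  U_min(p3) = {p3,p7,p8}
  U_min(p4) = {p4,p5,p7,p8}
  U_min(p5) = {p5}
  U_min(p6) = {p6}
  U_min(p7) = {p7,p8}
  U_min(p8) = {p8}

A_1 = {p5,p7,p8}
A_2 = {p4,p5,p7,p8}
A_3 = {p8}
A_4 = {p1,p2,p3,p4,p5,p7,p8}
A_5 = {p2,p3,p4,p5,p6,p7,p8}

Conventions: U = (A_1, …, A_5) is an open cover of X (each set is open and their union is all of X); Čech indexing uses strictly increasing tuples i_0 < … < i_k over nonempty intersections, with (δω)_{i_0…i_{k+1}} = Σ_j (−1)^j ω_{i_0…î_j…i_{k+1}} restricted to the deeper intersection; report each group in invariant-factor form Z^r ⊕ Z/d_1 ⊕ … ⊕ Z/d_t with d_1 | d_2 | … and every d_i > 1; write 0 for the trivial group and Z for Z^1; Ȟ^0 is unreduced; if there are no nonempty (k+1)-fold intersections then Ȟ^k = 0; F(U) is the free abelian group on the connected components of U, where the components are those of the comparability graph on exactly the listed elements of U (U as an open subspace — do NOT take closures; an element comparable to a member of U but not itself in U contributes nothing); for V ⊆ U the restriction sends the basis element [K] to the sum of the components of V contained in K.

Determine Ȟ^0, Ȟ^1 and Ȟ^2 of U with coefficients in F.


Ȟ^0 = Z^2,  Ȟ^1 = 0,  Ȟ^2 = 0

cover nerve:
  A12={p5,p7,p8} A13={p8} A14={p5,p7,p8} A15={p5,p7,p8} A23={p8} A24={p4,p5,p7,p8} A25={p4,p5,p7,p8} A34={p8} A35={p8} A45={p2,p3,p4,p5,p7,p8}
  A123={p8} A124={p5,p7,p8} A125={p5,p7,p8} A134={p8} A135={p8} A145={p5,p7,p8} A234={p8} A235={p8} A245={p4,p5,p7,p8} A345={p8}
  A1234={p8} A1235={p8} A1245={p5,p7,p8} A1345={p8} A2345={p8}
  A12345={p8}
components per intersection:
  A1: {p5} {p7,p8}
  A2: {p4,p5,p7,p8}
  A3: {p8}
  A4: {p1,p2,p3,p4,p5,p7,p8}
  A5: {p2,p3,p4,p5,p7,p8} {p6}
  A12: {p5} {p7,p8}
  A13: {p8}
  A14: {p5} {p7,p8}
  A15: {p5} {p7,p8}
  A23: {p8}
  A24: {p4,p5,p7,p8}
  A25: {p4,p5,p7,p8}
  A34: {p8}
  A35: {p8}
  A45: {p2,p3,p4,p5,p7,p8}
  A123: {p8}
  A124: {p5} {p7,p8}
  A125: {p5} {p7,p8}
  A134: {p8}
  A135: {p8}
  A145: {p5} {p7,p8}
  A234: {p8}
  A235: {p8}
  A245: {p4,p5,p7,p8}
  A345: {p8}
  A1234: {p8}
  A1235: {p8}
  A1245: {p5} {p7,p8}
  A1345: {p8}
  A2345: {p8}
  A12345: {p8}
C dims 7,13,13,6; δ0: rk 5, SNF 1^5; δ1: rk 8, SNF 1^8; δ2: rk 5, SNF 1^5
Ȟ^0: (7−5)−0=2 ⇒ Z^2
Ȟ^1: (13−8)−5=0 ⇒ 0
Ȟ^2: (13−5)−8=0 ⇒ 0


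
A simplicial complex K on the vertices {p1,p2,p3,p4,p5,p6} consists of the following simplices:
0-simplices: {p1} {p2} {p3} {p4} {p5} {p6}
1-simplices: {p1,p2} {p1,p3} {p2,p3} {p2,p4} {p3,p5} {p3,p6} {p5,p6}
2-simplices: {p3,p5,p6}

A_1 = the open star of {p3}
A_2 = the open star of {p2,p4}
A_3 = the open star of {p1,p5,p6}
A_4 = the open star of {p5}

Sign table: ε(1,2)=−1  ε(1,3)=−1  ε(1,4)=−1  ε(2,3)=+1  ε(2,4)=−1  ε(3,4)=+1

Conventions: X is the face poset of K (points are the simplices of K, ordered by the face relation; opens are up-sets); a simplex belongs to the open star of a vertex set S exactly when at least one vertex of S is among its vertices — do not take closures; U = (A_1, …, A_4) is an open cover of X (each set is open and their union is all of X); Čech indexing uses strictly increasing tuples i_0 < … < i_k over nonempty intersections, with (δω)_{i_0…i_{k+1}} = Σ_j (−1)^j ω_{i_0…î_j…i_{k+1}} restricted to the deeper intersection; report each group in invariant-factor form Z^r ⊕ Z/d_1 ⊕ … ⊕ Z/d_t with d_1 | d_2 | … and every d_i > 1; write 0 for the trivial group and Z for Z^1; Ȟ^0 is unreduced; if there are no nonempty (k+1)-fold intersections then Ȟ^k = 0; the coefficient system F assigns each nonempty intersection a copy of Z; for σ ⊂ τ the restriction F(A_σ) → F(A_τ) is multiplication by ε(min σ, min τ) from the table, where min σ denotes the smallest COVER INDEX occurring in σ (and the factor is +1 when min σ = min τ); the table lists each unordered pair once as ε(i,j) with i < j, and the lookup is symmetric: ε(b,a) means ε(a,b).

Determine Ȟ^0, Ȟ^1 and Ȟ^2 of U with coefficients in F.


nerve of the cover:
  A1={{p3},{p1,p3},{p2,p3},{p3,p5},{p3,p6},{p3,p5,p6}} A2={{p2},{p4},{p1,p2},{p2,p3},{p2,p4}} A3={{p1},{p5},{p6},{p1,p2},{p1,p3},{p3,p5},{p3,p6},{p5,p6},{p3,p5,p6}} A4={{p5},{p3,p5},{p5,p6},{p3,p5,p6}}
  A12={{p2,p3}} A13={{p1,p3},{p3,p5},{p3,p6},{p3,p5,p6}} A14={{p3,p5},{p3,p5,p6}} A23={{p1,p2}} A34={{p5},{p3,p5},{p5,p6},{p3,p5,p6}}
  A134={{p3,p5},{p3,p5,p6}}
C dims 4,5,1; δ0: rk 3, SNF 1^3; δ1: rk 1, SNF 1^1
Ȟ^0 = (4 − 3) − 0 = 1, so Ȟ^0 ≅ Z
Ȟ^1 = (5 − 1) − 3 = 1, so Ȟ^1 ≅ Z
Ȟ^2 = (1 − 0) − 1 = 0, so Ȟ^2 ≅ 0

Ȟ^0 = Z, Ȟ^1 = Z and Ȟ^2 = 0


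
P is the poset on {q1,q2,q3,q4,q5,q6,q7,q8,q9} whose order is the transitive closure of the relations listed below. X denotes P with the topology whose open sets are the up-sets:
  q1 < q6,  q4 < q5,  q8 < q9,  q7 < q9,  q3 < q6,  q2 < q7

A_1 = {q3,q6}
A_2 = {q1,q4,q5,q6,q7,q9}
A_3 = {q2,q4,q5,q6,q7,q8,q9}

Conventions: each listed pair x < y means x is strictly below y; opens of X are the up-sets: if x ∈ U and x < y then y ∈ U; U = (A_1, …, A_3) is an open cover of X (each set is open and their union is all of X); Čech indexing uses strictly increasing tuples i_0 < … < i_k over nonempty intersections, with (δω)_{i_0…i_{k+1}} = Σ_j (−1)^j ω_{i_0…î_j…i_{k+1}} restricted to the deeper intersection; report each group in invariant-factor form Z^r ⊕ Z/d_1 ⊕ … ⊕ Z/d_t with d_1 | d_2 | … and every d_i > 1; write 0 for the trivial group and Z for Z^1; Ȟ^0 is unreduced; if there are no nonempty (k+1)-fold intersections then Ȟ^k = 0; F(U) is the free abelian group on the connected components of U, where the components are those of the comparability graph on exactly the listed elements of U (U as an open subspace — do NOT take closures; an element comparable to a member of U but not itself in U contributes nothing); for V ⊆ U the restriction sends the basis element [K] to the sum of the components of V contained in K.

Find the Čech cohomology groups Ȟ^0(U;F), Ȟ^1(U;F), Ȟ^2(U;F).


Ȟ^0(U;F) ≅ Z^3, Ȟ^1(U;F) ≅ 0, Ȟ^2(U;F) ≅ 0

nonempty overlaps:
  A12={q6} A13={q6} A23={q4,q5,q6,q7,q9}
  A123={q6}
components per intersection:
  A1: {q3,q6}
  A2: {q1,q6} {q4,q5} {q7,q9}
  A3: {q2,q7,q8,q9} {q4,q5} {q6}
  A12: {q6}
  A13: {q6}
  A23: {q4,q5} {q6} {q7,q9}
  A123: {q6}
C dims 7,5,1; δ0: rk 4, SNF 1^4; δ1: rk 1, SNF 1^1
degree 0: 7−4−0 = 3 → Ȟ^0 ≅ Z^3
degree 1: 5−1−4 = 0 → Ȟ^1 ≅ 0
degree 2: 1−0−1 = 0 → Ȟ^2 ≅ 0


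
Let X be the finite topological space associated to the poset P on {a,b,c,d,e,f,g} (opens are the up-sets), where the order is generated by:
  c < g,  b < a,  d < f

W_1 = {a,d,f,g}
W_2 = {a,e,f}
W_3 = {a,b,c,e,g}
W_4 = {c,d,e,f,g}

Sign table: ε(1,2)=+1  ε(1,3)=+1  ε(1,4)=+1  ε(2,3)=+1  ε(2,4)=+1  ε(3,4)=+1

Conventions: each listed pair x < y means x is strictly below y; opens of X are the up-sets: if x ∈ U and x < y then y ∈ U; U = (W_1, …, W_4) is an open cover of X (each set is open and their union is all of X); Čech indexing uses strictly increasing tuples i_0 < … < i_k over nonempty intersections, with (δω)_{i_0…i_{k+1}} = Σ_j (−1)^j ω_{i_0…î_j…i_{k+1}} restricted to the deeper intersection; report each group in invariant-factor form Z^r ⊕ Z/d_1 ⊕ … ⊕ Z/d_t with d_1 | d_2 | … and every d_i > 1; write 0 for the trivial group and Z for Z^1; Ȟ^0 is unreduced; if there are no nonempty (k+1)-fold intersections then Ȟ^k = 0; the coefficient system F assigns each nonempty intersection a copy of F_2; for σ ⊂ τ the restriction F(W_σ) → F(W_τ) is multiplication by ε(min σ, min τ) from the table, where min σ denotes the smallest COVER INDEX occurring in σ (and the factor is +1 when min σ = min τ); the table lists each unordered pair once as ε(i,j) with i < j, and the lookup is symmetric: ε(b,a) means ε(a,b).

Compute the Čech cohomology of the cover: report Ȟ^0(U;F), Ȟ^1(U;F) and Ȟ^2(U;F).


intersection data:
  W12={a,f} W13={a,g} W14={d,f,g} W23={a,e} W24={e,f} W34={c,e,g}
  W123={a} W124={f} W134={g} W234={e}
C dims 4,6,4; δ0: rk_F2 3; δ1: rk_F2 3
Ȟ^0 = (4 − 3) − 0 = 1, so Ȟ^0 ≅ Z/2
Ȟ^1 = (6 − 3) − 3 = 0, so Ȟ^1 ≅ 0
Ȟ^2 = (4 − 0) − 3 = 1, so Ȟ^2 ≅ Z/2

Ȟ^0 ≅ Z/2, Ȟ^1 ≅ 0 and Ȟ^2 ≅ Z/2


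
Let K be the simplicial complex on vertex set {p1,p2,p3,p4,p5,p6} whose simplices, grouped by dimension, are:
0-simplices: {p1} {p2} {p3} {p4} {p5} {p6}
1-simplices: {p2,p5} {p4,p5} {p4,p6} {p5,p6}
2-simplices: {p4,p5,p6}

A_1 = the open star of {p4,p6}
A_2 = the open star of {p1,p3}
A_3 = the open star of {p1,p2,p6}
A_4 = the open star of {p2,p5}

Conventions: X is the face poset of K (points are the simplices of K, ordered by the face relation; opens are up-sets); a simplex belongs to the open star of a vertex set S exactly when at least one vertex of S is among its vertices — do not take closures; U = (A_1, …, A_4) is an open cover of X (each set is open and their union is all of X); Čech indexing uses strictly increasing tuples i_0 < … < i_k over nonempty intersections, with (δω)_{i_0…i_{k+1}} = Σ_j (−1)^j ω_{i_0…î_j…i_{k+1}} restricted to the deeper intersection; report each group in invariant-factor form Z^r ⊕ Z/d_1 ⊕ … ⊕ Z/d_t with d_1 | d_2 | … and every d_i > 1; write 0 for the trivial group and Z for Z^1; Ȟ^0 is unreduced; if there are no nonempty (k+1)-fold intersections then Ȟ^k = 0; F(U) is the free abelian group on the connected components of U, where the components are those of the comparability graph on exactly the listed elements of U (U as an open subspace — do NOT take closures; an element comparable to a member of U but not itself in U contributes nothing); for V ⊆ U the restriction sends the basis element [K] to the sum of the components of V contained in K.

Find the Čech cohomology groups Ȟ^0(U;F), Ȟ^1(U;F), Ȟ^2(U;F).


Ȟ^0(U;F) ≅ Z^3; Ȟ^1(U;F) ≅ 0; Ȟ^2(U;F) ≅ 0

intersection data:
  A1={{p4},{p6},{p4,p5},{p4,p6},{p5,p6},{p4,p5,p6}} A2={{p1},{p3}} A3={{p1},{p2},{p6},{p2,p5},{p4,p6},{p5,p6},{p4,p5,p6}} A4={{p2},{p5},{p2,p5},{p4,p5},{p5,p6},{p4,p5,p6}}
  A13={{p6},{p4,p6},{p5,p6},{p4,p5,p6}} A14={{p4,p5},{p5,p6},{p4,p5,p6}} A23={{p1}} A34={{p2},{p2,p5},{p5,p6},{p4,p5,p6}}
  A134={{p5,p6},{p4,p5,p6}}
components per intersection:
  A1: {{p4},{p6},{p4,p5},{p4,p6},{p5,p6},{p4,p5,p6}}
  A2: {{p1}} {{p3}}
  A3: {{p1}} {{p2},{p2,p5}} {{p6},{p4,p6},{p5,p6},{p4,p5,p6}}
  A4: {{p2},{p5},{p2,p5},{p4,p5},{p5,p6},{p4,p5,p6}}
  A13: {{p6},{p4,p6},{p5,p6},{p4,p5,p6}}
  A14: {{p4,p5},{p5,p6},{p4,p5,p6}}
  A23: {{p1}}
  A34: {{p2},{p2,p5}} {{p5,p6},{p4,p5,p6}}
  A134: {{p5,p6},{p4,p5,p6}}
C dims 7,5,1; δ0: rk 4, SNF 1^4; δ1: rk 1, SNF 1^1
Ȟ^0 = (7 − 4) − 0 = 3, so Ȟ^0 ≅ Z^3
Ȟ^1 = (5 − 1) − 4 = 0, so Ȟ^1 ≅ 0
Ȟ^2 = (1 − 0) − 1 = 0, so Ȟ^2 ≅ 0


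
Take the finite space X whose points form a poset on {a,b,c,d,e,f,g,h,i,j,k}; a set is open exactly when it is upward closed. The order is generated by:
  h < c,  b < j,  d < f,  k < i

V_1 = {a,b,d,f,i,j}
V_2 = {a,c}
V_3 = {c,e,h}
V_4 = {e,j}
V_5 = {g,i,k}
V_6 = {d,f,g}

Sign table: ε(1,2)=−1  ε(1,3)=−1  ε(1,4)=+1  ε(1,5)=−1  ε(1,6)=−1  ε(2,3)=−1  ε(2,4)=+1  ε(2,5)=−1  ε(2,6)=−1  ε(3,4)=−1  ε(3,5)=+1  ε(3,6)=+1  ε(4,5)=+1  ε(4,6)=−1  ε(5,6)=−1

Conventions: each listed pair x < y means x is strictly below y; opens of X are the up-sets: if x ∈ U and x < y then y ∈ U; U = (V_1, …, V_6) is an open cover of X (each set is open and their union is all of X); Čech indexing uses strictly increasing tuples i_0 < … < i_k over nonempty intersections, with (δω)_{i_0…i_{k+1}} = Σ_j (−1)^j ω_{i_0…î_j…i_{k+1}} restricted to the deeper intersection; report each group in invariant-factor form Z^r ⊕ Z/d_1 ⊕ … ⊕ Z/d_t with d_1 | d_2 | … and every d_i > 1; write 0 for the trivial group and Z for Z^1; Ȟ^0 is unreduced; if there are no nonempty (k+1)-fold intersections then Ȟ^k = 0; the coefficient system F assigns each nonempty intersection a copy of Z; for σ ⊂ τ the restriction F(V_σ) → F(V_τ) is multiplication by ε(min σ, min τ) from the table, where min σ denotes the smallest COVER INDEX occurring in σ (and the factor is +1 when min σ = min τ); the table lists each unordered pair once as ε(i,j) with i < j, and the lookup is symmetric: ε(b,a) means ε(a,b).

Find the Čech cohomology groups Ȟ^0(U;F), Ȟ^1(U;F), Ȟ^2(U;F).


nonempty intersections:
  V12={a} V14={j} V15={i} V16={d,f} V23={c} V34={e} V56={g}
C dims 6,7; δ0: rk 6, SNF 1^5·2
Ȟ^0: (6−6)−0=0 ⇒ 0
Ȟ^1: (7−0)−6=1 plus torsion [2] ⇒ Z ⊕ Z/2
Ȟ^2: (0−0)−0=0 ⇒ 0

Ȟ^0 ≅ 0; Ȟ^1 ≅ Z ⊕ Z/2; Ȟ^2 ≅ 0


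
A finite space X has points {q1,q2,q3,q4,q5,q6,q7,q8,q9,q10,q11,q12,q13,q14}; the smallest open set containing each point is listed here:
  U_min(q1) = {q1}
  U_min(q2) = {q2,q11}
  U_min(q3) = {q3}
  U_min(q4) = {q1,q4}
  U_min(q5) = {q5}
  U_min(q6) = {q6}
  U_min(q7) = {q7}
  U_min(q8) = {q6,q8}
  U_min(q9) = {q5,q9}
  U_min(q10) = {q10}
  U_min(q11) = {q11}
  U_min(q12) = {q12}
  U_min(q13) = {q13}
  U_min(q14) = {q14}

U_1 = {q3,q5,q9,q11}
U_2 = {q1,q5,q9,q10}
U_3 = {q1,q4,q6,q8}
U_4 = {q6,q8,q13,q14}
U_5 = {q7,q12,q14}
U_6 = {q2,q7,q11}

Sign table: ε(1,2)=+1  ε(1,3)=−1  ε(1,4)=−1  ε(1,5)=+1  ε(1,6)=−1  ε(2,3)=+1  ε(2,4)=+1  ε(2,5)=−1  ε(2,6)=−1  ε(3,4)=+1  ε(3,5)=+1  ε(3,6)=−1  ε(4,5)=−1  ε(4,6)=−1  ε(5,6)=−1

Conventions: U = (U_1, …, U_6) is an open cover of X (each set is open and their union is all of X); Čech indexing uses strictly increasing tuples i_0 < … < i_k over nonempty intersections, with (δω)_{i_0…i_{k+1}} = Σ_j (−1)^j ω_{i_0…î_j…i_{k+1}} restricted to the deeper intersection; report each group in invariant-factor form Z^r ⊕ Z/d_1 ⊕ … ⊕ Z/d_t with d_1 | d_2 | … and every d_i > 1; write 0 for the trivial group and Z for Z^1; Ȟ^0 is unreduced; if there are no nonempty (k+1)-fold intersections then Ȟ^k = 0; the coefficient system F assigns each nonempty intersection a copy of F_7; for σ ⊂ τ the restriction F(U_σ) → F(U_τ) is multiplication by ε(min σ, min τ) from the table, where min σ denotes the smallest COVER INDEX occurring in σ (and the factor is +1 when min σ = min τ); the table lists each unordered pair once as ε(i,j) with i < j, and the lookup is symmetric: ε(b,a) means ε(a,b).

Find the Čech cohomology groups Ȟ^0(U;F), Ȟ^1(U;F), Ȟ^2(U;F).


cover nerve:
  U12={q5,q9} U16={q11} U23={q1} U34={q6,q8} U45={q14} U56={q7}
C dims 6,6; δ0: rk_F7 6
Ȟ^0: (6−6)−0=0 ⇒ 0
Ȟ^1: (6−0)−6=0 ⇒ 0
Ȟ^2: (0−0)−0=0 ⇒ 0

Ȟ^0(U;F) ≅ 0, Ȟ^1(U;F) ≅ 0 and Ȟ^2(U;F) ≅ 0


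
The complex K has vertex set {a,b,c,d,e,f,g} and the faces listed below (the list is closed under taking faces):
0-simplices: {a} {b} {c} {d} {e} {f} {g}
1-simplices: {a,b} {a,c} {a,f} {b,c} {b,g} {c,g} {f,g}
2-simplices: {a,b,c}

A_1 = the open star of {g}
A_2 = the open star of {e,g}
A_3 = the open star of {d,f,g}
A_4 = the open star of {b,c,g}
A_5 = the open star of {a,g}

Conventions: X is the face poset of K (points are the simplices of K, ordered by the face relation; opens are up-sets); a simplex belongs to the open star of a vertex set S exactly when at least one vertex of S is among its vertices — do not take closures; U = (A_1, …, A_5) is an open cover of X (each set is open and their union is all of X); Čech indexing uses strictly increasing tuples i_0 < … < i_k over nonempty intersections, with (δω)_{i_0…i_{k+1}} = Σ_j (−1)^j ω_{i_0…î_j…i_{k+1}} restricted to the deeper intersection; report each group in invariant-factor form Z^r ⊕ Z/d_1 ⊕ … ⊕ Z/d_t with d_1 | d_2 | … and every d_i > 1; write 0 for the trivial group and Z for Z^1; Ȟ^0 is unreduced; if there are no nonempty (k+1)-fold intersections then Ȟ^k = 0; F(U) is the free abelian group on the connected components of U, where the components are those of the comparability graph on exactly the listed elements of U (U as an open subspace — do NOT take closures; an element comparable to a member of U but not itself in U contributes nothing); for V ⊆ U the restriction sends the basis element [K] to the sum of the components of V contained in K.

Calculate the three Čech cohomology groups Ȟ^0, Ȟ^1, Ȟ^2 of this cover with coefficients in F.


nerve simplices:
  A1={{g},{b,g},{c,g},{f,g}} A2={{e},{g},{b,g},{c,g},{f,g}} A3={{d},{f},{g},{a,f},{b,g},{c,g},{f,g}} A4={{b},{c},{g},{a,b},{a,c},{b,c},{b,g},{c,g},{f,g},{a,b,c}} A5={{a},{g},{a,b},{a,c},{a,f},{b,g},{c,g},{f,g},{a,b,c}}
  A12={{g},{b,g},{c,g},{f,g}} A13={{g},{b,g},{c,g},{f,g}} A14={{g},{b,g},{c,g},{f,g}} A15={{g},{b,g},{c,g},{f,g}} A23={{g},{b,g},{c,g},{f,g}} A24={{g},{b,g},{c,g},{f,g}} A25={{g},{b,g},{c,g},{f,g}} A34={{g},{b,g},{c,g},{f,g}} A35={{g},{a,f},{b,g},{c,g},{f,g}} A45={{g},{a,b},{a,c},{b,g},{c,g},{f,g},{a,b,c}}
  A123={{g},{b,g},{c,g},{f,g}} A124={{g},{b,g},{c,g},{f,g}} A125={{g},{b,g},{c,g},{f,g}} A134={{g},{b,g},{c,g},{f,g}} A135={{g},{b,g},{c,g},{f,g}} A145={{g},{b,g},{c,g},{f,g}} A234={{g},{b,g},{c,g},{f,g}} A235={{g},{b,g},{c,g},{f,g}} A245={{g},{b,g},{c,g},{f,g}} A345={{g},{b,g},{c,g},{f,g}}
  A1234={{g},{b,g},{c,g},{f,g}} A1235={{g},{b,g},{c,g},{f,g}} A1245={{g},{b,g},{c,g},{f,g}} A1345={{g},{b,g},{c,g},{f,g}} A2345={{g},{b,g},{c,g},{f,g}}
  A12345={{g},{b,g},{c,g},{f,g}}
components per intersection:
  A1: {{g},{b,g},{c,g},{f,g}}
  A2: {{e}} {{g},{b,g},{c,g},{f,g}}
  A3: {{d}} {{f},{g},{a,f},{b,g},{c,g},{f,g}}
  A4: {{b},{c},{g},{a,b},{a,c},{b,c},{b,g},{c,g},{f,g},{a,b,c}}
  A5: {{a},{a,b},{a,c},{a,f},{a,b,c}} {{g},{b,g},{c,g},{f,g}}
  A12: {{g},{b,g},{c,g},{f,g}}
  A13: {{g},{b,g},{c,g},{f,g}}
  A14: {{g},{b,g},{c,g},{f,g}}
  A15: {{g},{b,g},{c,g},{f,g}}
  A23: {{g},{b,g},{c,g},{f,g}}
  A24: {{g},{b,g},{c,g},{f,g}}
  A25: {{g},{b,g},{c,g},{f,g}}
  A34: {{g},{b,g},{c,g},{f,g}}
  A35: {{g},{b,g},{c,g},{f,g}} {{a,f}}
  A45: {{g},{b,g},{c,g},{f,g}} {{a,b},{a,c},{a,b,c}}
  A123: {{g},{b,g},{c,g},{f,g}}
  A124: {{g},{b,g},{c,g},{f,g}}
  A125: {{g},{b,g},{c,g},{f,g}}
  A134: {{g},{b,g},{c,g},{f,g}}
  A135: {{g},{b,g},{c,g},{f,g}}
  A145: {{g},{b,g},{c,g},{f,g}}
  A234: {{g},{b,g},{c,g},{f,g}}
  A235: {{g},{b,g},{c,g},{f,g}}
  A245: {{g},{b,g},{c,g},{f,g}}
  A345: {{g},{b,g},{c,g},{f,g}}
  A1234: {{g},{b,g},{c,g},{f,g}}
  A1235: {{g},{b,g},{c,g},{f,g}}
  A1245: {{g},{b,g},{c,g},{f,g}}
  A1345: {{g},{b,g},{c,g},{f,g}}
  A2345: {{g},{b,g},{c,g},{f,g}}
  A12345: {{g},{b,g},{c,g},{f,g}}
C dims 8,12,10,5; δ0: rk 5, SNF 1^5; δ1: rk 6, SNF 1^6; δ2: rk 4, SNF 1^4
degree 0: 8−5−0 = 3 → Ȟ^0 ≅ Z^3
degree 1: 12−6−5 = 1 → Ȟ^1 ≅ Z
degree 2: 10−4−6 = 0 → Ȟ^2 ≅ 0

Ȟ^0(U;F) ≅ Z^3, Ȟ^1(U;F) ≅ Z and Ȟ^2(U;F) ≅ 0


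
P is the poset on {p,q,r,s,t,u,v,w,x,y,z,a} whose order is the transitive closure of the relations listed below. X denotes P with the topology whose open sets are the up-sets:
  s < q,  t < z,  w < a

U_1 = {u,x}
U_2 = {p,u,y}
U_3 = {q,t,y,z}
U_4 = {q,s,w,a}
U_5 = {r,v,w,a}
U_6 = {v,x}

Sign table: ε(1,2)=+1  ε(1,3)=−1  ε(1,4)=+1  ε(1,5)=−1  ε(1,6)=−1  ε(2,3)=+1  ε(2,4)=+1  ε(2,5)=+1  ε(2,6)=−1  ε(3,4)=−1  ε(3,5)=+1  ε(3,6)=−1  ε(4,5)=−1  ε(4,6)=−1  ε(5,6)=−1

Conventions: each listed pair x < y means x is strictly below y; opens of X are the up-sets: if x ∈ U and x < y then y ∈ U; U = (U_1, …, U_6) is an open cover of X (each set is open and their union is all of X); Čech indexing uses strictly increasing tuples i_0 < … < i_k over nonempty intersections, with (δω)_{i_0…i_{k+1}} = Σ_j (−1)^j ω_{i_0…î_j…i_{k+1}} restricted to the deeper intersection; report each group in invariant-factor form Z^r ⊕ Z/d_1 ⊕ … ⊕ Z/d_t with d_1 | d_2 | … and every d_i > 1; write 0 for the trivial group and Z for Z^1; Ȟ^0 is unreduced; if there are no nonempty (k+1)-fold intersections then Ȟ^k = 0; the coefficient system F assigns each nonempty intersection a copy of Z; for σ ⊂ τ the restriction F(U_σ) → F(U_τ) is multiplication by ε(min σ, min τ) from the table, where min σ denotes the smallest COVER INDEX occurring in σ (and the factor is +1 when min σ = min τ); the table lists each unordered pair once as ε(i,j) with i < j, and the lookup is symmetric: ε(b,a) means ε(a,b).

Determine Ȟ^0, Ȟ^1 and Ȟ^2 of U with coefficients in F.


Ȟ^0 ≅ Z, Ȟ^1 ≅ Z and Ȟ^2 ≅ 0

nerve simplices:
  U12={u} U16={x} U23={y} U34={q} U45={w,a} U56={v}
C dims 6,6; δ0: rk 5, SNF 1^5
degree 0: 6−5−0 = 1 → Ȟ^0 ≅ Z
degree 1: 6−0−5 = 1 → Ȟ^1 ≅ Z
degree 2: 0−0−0 = 0 → Ȟ^2 ≅ 0


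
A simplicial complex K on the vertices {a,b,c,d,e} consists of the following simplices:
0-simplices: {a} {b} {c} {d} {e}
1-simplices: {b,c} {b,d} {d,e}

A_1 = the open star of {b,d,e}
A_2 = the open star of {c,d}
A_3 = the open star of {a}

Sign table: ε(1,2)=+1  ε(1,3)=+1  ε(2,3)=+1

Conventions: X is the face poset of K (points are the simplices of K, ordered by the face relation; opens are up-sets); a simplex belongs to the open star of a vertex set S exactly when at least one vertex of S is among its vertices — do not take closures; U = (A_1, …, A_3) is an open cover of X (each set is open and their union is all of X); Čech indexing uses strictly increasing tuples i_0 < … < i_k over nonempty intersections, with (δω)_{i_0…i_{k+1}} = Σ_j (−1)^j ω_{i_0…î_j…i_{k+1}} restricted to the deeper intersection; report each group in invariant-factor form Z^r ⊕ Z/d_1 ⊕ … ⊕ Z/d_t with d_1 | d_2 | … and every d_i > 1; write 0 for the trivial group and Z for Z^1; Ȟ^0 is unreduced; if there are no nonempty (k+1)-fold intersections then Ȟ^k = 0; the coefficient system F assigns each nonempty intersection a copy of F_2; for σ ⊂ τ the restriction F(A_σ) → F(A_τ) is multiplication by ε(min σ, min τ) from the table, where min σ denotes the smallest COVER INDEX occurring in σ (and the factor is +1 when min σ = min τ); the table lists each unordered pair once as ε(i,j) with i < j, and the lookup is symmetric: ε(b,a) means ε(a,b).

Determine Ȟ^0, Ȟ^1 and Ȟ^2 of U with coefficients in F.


Ȟ^0 ≅ Z/2 ⊕ Z/2; Ȟ^1 ≅ 0; Ȟ^2 ≅ 0

nerve of the cover:
  A1={{b},{d},{e},{b,c},{b,d},{d,e}} A2={{c},{d},{b,c},{b,d},{d,e}} A3={{a}}
  A12={{d},{b,c},{b,d},{d,e}}
C dims 3,1; δ0: rk_F2 1
Ȟ^0 = (3 − 1) − 0 = 2, so Ȟ^0 ≅ Z/2 ⊕ Z/2
Ȟ^1 = (1 − 0) − 1 = 0, so Ȟ^1 ≅ 0
Ȟ^2 = (0 − 0) − 0 = 0, so Ȟ^2 ≅ 0
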